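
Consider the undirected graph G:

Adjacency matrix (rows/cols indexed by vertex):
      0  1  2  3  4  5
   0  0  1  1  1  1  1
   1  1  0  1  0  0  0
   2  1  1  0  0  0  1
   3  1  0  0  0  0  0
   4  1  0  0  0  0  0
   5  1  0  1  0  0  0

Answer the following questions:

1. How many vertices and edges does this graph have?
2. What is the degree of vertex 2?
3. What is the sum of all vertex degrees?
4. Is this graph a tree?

Count: 6 vertices, 7 edges.
Vertex 2 has neighbors [0, 1, 5], degree = 3.
Handshaking lemma: 2 * 7 = 14.
A tree on 6 vertices has 5 edges. This graph has 7 edges (2 extra). Not a tree.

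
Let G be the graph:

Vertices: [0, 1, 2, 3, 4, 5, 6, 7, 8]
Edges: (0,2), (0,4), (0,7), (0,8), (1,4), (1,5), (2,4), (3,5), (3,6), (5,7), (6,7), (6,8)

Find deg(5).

Vertex 5 has neighbors [1, 3, 7], so deg(5) = 3.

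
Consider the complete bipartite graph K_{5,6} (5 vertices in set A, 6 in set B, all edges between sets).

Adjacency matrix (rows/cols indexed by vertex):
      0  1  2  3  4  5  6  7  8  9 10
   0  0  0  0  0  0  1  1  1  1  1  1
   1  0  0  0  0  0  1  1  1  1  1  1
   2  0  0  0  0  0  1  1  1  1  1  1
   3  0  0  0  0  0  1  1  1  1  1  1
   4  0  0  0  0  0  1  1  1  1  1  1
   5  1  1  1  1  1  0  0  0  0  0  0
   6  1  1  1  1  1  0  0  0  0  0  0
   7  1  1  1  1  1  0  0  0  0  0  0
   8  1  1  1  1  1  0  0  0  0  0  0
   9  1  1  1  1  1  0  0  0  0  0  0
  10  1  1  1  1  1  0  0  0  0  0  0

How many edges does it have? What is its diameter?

K_{5,6} has 5 * 6 = 30 edges.
Any vertex reaches any opposite-side vertex in 1 step; same-side vertices reach in 2 steps via any opposite-side vertex.
Diameter = 2.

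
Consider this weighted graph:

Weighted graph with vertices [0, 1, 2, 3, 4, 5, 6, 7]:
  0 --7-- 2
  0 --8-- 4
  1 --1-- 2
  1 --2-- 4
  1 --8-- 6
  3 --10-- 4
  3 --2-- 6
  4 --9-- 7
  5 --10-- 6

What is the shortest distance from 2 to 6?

Using Dijkstra's algorithm from vertex 2:
Shortest path: 2 -> 1 -> 6
Total weight: 1 + 8 = 9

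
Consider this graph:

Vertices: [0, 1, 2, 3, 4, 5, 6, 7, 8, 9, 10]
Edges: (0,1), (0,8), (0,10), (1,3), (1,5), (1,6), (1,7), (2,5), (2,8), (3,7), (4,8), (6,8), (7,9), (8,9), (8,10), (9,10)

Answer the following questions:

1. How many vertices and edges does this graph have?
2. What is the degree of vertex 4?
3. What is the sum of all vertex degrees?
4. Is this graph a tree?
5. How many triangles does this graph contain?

Count: 11 vertices, 16 edges.
Vertex 4 has neighbors [8], degree = 1.
Handshaking lemma: 2 * 16 = 32.
A tree on 11 vertices has 10 edges. This graph has 16 edges (6 extra). Not a tree.
Number of triangles = 3.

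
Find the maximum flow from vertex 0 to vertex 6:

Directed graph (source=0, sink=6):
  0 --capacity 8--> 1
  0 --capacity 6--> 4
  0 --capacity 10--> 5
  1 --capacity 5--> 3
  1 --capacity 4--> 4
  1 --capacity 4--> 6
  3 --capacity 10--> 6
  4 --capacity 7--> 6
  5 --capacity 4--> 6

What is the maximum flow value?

Computing max flow:
  Flow on (0->1): 8/8
  Flow on (0->4): 6/6
  Flow on (0->5): 4/10
  Flow on (1->3): 4/5
  Flow on (1->6): 4/4
  Flow on (3->6): 4/10
  Flow on (4->6): 6/7
  Flow on (5->6): 4/4
Maximum flow = 18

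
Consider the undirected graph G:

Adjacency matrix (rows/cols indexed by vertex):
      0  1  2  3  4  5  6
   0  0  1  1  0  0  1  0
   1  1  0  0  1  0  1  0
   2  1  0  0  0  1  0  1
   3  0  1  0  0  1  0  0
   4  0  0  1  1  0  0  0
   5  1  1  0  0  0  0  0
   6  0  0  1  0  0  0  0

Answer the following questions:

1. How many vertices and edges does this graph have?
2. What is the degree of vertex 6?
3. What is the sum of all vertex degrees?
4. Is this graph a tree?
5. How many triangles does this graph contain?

Count: 7 vertices, 8 edges.
Vertex 6 has neighbors [2], degree = 1.
Handshaking lemma: 2 * 8 = 16.
A tree on 7 vertices has 6 edges. This graph has 8 edges (2 extra). Not a tree.
Number of triangles = 1.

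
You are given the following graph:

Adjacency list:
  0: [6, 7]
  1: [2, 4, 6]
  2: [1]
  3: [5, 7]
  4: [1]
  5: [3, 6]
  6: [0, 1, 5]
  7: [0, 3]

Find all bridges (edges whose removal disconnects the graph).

A bridge is an edge whose removal increases the number of connected components.
Bridges found: (1,2), (1,4), (1,6)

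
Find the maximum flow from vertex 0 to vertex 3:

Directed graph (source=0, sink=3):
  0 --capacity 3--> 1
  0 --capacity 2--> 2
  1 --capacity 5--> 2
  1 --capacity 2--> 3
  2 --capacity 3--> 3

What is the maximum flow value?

Computing max flow:
  Flow on (0->1): 3/3
  Flow on (0->2): 2/2
  Flow on (1->2): 1/5
  Flow on (1->3): 2/2
  Flow on (2->3): 3/3
Maximum flow = 5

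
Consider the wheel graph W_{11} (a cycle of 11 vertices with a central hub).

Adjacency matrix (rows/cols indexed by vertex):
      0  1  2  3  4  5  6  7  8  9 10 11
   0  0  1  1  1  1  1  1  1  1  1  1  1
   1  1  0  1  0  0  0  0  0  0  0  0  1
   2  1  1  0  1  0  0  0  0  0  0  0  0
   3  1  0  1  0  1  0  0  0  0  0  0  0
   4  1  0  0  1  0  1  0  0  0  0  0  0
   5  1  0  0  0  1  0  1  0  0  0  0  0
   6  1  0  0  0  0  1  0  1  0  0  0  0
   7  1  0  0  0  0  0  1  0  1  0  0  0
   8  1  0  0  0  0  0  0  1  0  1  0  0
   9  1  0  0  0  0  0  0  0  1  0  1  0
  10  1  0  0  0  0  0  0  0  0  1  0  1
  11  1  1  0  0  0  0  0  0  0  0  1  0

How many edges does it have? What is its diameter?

Wheel graph W_{11}: 11 cycle edges + 11 spoke edges = 22 edges.
The hub is distance 1 from all cycle vertices. Max distance between cycle vertices through hub is 2.
Diameter = 2.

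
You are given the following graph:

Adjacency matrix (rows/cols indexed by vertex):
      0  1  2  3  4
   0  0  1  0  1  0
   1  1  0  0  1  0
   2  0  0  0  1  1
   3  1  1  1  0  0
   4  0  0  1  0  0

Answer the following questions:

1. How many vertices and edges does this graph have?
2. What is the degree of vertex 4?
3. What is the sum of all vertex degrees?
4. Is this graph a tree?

Count: 5 vertices, 5 edges.
Vertex 4 has neighbors [2], degree = 1.
Handshaking lemma: 2 * 5 = 10.
A tree on 5 vertices has 4 edges. This graph has 5 edges (1 extra). Not a tree.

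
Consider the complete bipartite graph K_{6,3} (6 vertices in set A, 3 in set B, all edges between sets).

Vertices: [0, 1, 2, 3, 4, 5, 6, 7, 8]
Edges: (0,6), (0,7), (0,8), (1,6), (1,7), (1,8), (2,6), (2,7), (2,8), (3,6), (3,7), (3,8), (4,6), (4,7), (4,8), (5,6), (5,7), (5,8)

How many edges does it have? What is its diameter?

K_{6,3} has 6 * 3 = 18 edges.
Any vertex reaches any opposite-side vertex in 1 step; same-side vertices reach in 2 steps via any opposite-side vertex.
Diameter = 2.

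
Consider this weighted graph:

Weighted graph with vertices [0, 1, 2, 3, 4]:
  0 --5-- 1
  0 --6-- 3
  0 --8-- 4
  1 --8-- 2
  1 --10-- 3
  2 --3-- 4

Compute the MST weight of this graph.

Applying Kruskal's algorithm (sort edges by weight, add if no cycle):
  Add (2,4) w=3
  Add (0,1) w=5
  Add (0,3) w=6
  Add (0,4) w=8
  Skip (1,2) w=8 (creates cycle)
  Skip (1,3) w=10 (creates cycle)
MST weight = 22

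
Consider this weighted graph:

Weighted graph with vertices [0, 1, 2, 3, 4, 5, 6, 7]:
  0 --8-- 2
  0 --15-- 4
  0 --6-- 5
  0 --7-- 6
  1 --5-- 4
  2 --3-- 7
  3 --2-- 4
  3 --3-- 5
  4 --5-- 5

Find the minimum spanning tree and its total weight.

Applying Kruskal's algorithm (sort edges by weight, add if no cycle):
  Add (3,4) w=2
  Add (2,7) w=3
  Add (3,5) w=3
  Add (1,4) w=5
  Skip (4,5) w=5 (creates cycle)
  Add (0,5) w=6
  Add (0,6) w=7
  Add (0,2) w=8
  Skip (0,4) w=15 (creates cycle)
MST weight = 34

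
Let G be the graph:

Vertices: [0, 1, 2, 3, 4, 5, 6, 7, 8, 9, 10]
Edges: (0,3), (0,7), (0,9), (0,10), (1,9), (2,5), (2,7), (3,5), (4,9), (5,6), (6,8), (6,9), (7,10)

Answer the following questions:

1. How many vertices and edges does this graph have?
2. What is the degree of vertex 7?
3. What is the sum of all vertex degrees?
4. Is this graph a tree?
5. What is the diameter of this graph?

Count: 11 vertices, 13 edges.
Vertex 7 has neighbors [0, 2, 10], degree = 3.
Handshaking lemma: 2 * 13 = 26.
A tree on 11 vertices has 10 edges. This graph has 13 edges (3 extra). Not a tree.
Diameter (longest shortest path) = 4.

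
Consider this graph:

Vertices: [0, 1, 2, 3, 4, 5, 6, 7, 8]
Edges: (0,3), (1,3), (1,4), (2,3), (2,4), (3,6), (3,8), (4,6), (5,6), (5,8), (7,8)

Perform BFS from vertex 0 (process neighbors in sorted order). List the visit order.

BFS from vertex 0 (neighbors processed in ascending order):
Visit order: 0, 3, 1, 2, 6, 8, 4, 5, 7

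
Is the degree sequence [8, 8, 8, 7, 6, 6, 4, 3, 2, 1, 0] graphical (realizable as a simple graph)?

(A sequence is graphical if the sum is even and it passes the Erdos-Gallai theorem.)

Sum of degrees = 53. Sum is odd, so the sequence is NOT graphical.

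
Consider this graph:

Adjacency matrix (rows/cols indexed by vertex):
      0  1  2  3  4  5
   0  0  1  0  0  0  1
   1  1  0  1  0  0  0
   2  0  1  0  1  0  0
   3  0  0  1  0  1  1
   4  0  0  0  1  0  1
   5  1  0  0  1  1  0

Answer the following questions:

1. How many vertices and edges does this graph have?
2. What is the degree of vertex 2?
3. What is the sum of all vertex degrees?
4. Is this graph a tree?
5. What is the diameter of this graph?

Count: 6 vertices, 7 edges.
Vertex 2 has neighbors [1, 3], degree = 2.
Handshaking lemma: 2 * 7 = 14.
A tree on 6 vertices has 5 edges. This graph has 7 edges (2 extra). Not a tree.
Diameter (longest shortest path) = 3.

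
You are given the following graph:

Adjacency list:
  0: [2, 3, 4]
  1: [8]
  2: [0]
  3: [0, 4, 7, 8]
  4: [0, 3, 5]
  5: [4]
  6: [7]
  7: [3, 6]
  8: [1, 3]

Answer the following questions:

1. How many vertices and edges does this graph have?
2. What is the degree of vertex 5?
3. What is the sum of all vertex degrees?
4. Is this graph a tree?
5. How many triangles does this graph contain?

Count: 9 vertices, 9 edges.
Vertex 5 has neighbors [4], degree = 1.
Handshaking lemma: 2 * 9 = 18.
A tree on 9 vertices has 8 edges. This graph has 9 edges (1 extra). Not a tree.
Number of triangles = 1.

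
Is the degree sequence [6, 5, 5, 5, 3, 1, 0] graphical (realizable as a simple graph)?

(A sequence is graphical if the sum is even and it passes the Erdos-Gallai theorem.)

Sum of degrees = 25. Sum is odd, so the sequence is NOT graphical.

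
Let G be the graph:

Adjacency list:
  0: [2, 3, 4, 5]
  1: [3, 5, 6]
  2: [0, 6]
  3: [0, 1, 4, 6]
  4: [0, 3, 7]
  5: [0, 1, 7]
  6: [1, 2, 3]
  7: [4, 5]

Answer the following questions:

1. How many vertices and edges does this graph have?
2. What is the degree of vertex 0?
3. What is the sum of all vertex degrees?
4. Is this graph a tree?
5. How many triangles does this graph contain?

Count: 8 vertices, 12 edges.
Vertex 0 has neighbors [2, 3, 4, 5], degree = 4.
Handshaking lemma: 2 * 12 = 24.
A tree on 8 vertices has 7 edges. This graph has 12 edges (5 extra). Not a tree.
Number of triangles = 2.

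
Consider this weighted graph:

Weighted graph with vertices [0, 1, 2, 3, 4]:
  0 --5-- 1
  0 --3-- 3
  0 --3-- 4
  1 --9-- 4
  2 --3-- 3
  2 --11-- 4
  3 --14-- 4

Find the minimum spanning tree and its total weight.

Applying Kruskal's algorithm (sort edges by weight, add if no cycle):
  Add (0,3) w=3
  Add (0,4) w=3
  Add (2,3) w=3
  Add (0,1) w=5
  Skip (1,4) w=9 (creates cycle)
  Skip (2,4) w=11 (creates cycle)
  Skip (3,4) w=14 (creates cycle)
MST weight = 14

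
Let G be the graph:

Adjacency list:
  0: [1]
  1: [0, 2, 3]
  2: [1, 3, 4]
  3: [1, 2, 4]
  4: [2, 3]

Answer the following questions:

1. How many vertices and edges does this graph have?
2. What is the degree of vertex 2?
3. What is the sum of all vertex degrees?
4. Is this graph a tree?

Count: 5 vertices, 6 edges.
Vertex 2 has neighbors [1, 3, 4], degree = 3.
Handshaking lemma: 2 * 6 = 12.
A tree on 5 vertices has 4 edges. This graph has 6 edges (2 extra). Not a tree.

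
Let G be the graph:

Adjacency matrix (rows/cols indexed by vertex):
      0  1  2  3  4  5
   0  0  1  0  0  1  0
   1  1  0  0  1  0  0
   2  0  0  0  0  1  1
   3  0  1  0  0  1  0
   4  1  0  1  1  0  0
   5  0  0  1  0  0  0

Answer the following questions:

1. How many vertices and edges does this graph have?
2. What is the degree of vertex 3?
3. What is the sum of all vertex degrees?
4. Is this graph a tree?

Count: 6 vertices, 6 edges.
Vertex 3 has neighbors [1, 4], degree = 2.
Handshaking lemma: 2 * 6 = 12.
A tree on 6 vertices has 5 edges. This graph has 6 edges (1 extra). Not a tree.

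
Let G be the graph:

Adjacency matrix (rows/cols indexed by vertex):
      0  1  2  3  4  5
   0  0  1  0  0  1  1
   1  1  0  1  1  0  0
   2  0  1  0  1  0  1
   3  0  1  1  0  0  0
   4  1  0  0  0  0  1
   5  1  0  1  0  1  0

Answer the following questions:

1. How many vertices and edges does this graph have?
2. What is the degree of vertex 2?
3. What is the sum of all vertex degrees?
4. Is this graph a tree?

Count: 6 vertices, 8 edges.
Vertex 2 has neighbors [1, 3, 5], degree = 3.
Handshaking lemma: 2 * 8 = 16.
A tree on 6 vertices has 5 edges. This graph has 8 edges (3 extra). Not a tree.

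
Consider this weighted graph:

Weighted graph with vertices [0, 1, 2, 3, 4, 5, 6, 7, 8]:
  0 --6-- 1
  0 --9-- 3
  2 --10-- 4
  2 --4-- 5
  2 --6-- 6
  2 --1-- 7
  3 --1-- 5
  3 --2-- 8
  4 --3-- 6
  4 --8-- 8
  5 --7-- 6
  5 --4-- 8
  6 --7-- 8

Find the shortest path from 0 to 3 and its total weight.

Using Dijkstra's algorithm from vertex 0:
Shortest path: 0 -> 3
Total weight: 9 = 9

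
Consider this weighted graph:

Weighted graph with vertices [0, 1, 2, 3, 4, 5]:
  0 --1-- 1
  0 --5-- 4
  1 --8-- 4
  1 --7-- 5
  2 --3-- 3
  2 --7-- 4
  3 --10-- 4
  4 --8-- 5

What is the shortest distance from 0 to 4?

Using Dijkstra's algorithm from vertex 0:
Shortest path: 0 -> 4
Total weight: 5 = 5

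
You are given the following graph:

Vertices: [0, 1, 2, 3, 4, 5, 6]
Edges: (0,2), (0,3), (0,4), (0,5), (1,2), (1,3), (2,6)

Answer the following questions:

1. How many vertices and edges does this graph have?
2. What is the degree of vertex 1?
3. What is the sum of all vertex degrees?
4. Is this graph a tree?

Count: 7 vertices, 7 edges.
Vertex 1 has neighbors [2, 3], degree = 2.
Handshaking lemma: 2 * 7 = 14.
A tree on 7 vertices has 6 edges. This graph has 7 edges (1 extra). Not a tree.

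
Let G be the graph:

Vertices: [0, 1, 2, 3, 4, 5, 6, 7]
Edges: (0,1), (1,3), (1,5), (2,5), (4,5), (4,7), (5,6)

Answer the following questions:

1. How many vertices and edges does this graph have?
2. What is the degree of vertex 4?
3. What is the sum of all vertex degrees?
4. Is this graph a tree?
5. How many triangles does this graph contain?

Count: 8 vertices, 7 edges.
Vertex 4 has neighbors [5, 7], degree = 2.
Handshaking lemma: 2 * 7 = 14.
A graph is a tree iff it is connected and has exactly n-1 edges. This graph is connected (all 8 vertices in one component) and has 8-1 = 7 edges. It is a tree.
Number of triangles = 0.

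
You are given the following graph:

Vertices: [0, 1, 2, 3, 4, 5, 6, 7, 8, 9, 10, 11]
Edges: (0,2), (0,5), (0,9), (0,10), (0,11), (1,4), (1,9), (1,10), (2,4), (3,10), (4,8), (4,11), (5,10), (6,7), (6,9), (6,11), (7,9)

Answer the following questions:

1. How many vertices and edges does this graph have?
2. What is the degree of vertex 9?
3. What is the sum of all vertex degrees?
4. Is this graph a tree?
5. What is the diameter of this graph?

Count: 12 vertices, 17 edges.
Vertex 9 has neighbors [0, 1, 6, 7], degree = 4.
Handshaking lemma: 2 * 17 = 34.
A tree on 12 vertices has 11 edges. This graph has 17 edges (6 extra). Not a tree.
Diameter (longest shortest path) = 4.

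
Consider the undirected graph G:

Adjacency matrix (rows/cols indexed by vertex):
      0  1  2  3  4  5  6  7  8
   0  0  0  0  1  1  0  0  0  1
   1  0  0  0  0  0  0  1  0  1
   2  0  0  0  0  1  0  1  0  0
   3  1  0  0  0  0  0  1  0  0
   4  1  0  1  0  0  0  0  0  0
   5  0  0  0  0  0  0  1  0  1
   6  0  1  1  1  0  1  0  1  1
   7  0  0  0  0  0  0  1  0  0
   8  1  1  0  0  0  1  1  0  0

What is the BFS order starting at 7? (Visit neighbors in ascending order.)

BFS from vertex 7 (neighbors processed in ascending order):
Visit order: 7, 6, 1, 2, 3, 5, 8, 4, 0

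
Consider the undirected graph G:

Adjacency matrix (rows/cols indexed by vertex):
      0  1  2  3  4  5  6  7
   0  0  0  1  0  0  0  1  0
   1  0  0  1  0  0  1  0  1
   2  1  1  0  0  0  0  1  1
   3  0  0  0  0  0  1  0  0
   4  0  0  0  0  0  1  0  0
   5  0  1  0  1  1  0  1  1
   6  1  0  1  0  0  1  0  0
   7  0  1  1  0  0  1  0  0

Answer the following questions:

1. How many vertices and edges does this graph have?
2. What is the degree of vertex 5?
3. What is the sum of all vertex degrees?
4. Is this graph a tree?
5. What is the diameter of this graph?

Count: 8 vertices, 11 edges.
Vertex 5 has neighbors [1, 3, 4, 6, 7], degree = 5.
Handshaking lemma: 2 * 11 = 22.
A tree on 8 vertices has 7 edges. This graph has 11 edges (4 extra). Not a tree.
Diameter (longest shortest path) = 3.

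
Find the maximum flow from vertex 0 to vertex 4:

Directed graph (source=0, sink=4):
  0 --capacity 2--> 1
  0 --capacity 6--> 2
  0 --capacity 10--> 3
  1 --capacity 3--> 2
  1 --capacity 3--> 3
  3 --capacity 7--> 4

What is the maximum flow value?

Computing max flow:
  Flow on (0->3): 7/10
  Flow on (3->4): 7/7
Maximum flow = 7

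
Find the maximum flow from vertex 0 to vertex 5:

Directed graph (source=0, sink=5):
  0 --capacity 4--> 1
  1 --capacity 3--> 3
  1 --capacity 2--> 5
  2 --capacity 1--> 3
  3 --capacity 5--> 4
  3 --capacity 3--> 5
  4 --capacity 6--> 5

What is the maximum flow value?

Computing max flow:
  Flow on (0->1): 4/4
  Flow on (1->3): 2/3
  Flow on (1->5): 2/2
  Flow on (3->5): 2/3
Maximum flow = 4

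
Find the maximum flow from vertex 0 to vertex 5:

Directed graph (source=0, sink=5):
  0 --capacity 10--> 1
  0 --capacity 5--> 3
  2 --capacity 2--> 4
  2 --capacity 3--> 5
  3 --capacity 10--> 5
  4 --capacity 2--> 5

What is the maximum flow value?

Computing max flow:
  Flow on (0->3): 5/5
  Flow on (3->5): 5/10
Maximum flow = 5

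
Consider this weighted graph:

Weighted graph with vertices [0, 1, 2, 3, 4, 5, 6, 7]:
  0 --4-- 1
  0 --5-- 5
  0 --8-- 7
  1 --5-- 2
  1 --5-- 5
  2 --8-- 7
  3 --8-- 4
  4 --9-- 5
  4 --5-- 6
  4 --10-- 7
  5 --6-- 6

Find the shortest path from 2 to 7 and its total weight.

Using Dijkstra's algorithm from vertex 2:
Shortest path: 2 -> 7
Total weight: 8 = 8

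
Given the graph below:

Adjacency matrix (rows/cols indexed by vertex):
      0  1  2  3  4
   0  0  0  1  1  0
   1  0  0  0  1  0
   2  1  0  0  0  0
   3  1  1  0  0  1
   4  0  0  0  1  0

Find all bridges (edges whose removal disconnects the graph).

A bridge is an edge whose removal increases the number of connected components.
Bridges found: (0,2), (0,3), (1,3), (3,4)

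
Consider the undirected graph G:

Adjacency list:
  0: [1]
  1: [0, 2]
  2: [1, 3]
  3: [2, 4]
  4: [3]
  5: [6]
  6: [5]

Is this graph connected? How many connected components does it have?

Checking connectivity: the graph has 2 connected component(s).
Components: [[0, 1, 2, 3, 4], [5, 6]]. The graph is NOT connected.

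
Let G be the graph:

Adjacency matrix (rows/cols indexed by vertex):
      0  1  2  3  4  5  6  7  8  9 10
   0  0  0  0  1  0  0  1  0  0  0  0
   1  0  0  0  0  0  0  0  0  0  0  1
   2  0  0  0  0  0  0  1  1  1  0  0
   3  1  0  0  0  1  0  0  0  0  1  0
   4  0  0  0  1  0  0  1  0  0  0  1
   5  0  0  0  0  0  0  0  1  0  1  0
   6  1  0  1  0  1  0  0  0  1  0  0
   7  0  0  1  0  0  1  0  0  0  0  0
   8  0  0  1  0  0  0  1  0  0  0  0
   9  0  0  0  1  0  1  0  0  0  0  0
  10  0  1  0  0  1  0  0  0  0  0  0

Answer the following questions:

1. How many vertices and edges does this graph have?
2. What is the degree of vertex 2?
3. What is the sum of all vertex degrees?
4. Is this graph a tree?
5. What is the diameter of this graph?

Count: 11 vertices, 13 edges.
Vertex 2 has neighbors [6, 7, 8], degree = 3.
Handshaking lemma: 2 * 13 = 26.
A tree on 11 vertices has 10 edges. This graph has 13 edges (3 extra). Not a tree.
Diameter (longest shortest path) = 5.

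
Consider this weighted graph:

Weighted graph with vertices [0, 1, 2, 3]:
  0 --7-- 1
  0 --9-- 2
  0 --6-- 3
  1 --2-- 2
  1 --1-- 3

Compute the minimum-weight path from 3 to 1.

Using Dijkstra's algorithm from vertex 3:
Shortest path: 3 -> 1
Total weight: 1 = 1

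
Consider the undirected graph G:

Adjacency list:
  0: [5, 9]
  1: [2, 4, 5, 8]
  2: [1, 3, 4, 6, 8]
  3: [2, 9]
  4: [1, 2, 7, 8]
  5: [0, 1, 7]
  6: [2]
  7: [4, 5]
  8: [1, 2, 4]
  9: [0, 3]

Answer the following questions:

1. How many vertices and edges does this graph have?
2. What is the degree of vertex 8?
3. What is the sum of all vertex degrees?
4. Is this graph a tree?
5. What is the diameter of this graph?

Count: 10 vertices, 14 edges.
Vertex 8 has neighbors [1, 2, 4], degree = 3.
Handshaking lemma: 2 * 14 = 28.
A tree on 10 vertices has 9 edges. This graph has 14 edges (5 extra). Not a tree.
Diameter (longest shortest path) = 4.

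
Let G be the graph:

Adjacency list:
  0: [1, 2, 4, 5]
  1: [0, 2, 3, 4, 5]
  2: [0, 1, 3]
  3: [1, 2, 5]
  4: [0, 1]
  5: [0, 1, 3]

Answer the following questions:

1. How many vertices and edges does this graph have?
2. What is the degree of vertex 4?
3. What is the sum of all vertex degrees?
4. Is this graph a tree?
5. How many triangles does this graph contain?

Count: 6 vertices, 10 edges.
Vertex 4 has neighbors [0, 1], degree = 2.
Handshaking lemma: 2 * 10 = 20.
A tree on 6 vertices has 5 edges. This graph has 10 edges (5 extra). Not a tree.
Number of triangles = 5.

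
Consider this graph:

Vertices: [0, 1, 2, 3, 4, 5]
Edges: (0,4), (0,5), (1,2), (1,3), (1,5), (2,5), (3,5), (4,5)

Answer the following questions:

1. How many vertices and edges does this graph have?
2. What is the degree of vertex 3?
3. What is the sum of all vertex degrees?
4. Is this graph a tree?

Count: 6 vertices, 8 edges.
Vertex 3 has neighbors [1, 5], degree = 2.
Handshaking lemma: 2 * 8 = 16.
A tree on 6 vertices has 5 edges. This graph has 8 edges (3 extra). Not a tree.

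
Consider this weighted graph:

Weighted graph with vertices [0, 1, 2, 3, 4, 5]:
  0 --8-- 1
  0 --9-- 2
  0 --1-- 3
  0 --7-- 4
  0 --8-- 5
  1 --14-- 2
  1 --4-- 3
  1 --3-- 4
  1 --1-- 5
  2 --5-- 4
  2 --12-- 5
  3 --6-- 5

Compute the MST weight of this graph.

Applying Kruskal's algorithm (sort edges by weight, add if no cycle):
  Add (0,3) w=1
  Add (1,5) w=1
  Add (1,4) w=3
  Add (1,3) w=4
  Add (2,4) w=5
  Skip (3,5) w=6 (creates cycle)
  Skip (0,4) w=7 (creates cycle)
  Skip (0,1) w=8 (creates cycle)
  Skip (0,5) w=8 (creates cycle)
  Skip (0,2) w=9 (creates cycle)
  Skip (2,5) w=12 (creates cycle)
  Skip (1,2) w=14 (creates cycle)
MST weight = 14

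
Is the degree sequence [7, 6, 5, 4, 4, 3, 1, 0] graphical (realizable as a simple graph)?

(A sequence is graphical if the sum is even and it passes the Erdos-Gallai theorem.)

Sum of degrees = 30. Sum is even but fails Erdos-Gallai. The sequence is NOT graphical.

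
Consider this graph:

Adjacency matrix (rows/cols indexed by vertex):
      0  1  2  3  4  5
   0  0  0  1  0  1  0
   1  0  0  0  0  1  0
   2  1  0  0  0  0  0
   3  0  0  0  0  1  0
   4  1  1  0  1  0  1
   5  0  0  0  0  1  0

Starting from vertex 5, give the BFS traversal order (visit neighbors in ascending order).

BFS from vertex 5 (neighbors processed in ascending order):
Visit order: 5, 4, 0, 1, 3, 2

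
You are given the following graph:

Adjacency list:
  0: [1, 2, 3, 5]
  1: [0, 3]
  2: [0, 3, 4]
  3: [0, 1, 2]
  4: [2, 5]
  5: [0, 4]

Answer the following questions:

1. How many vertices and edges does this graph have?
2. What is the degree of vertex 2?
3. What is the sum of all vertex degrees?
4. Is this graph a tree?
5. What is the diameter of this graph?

Count: 6 vertices, 8 edges.
Vertex 2 has neighbors [0, 3, 4], degree = 3.
Handshaking lemma: 2 * 8 = 16.
A tree on 6 vertices has 5 edges. This graph has 8 edges (3 extra). Not a tree.
Diameter (longest shortest path) = 3.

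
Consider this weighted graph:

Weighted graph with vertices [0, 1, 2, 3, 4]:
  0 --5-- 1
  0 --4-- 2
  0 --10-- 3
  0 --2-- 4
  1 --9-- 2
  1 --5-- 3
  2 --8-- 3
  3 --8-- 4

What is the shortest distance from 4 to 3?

Using Dijkstra's algorithm from vertex 4:
Shortest path: 4 -> 3
Total weight: 8 = 8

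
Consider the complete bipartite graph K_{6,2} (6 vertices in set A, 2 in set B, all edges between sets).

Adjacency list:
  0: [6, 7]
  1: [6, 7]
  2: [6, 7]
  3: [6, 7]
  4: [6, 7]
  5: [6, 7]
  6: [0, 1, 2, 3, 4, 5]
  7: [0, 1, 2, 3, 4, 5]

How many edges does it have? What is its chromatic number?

K_{6,2} has 6 * 2 = 12 edges.
Bipartite graphs have chromatic number 2 (color each partition differently).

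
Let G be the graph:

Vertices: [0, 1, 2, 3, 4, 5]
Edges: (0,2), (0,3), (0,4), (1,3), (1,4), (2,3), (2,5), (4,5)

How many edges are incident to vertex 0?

Vertex 0 has neighbors [2, 3, 4], so deg(0) = 3.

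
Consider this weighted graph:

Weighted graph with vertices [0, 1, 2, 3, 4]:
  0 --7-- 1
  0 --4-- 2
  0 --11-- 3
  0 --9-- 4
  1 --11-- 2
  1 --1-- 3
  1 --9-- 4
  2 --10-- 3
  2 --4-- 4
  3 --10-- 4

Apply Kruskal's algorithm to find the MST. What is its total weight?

Applying Kruskal's algorithm (sort edges by weight, add if no cycle):
  Add (1,3) w=1
  Add (0,2) w=4
  Add (2,4) w=4
  Add (0,1) w=7
  Skip (0,4) w=9 (creates cycle)
  Skip (1,4) w=9 (creates cycle)
  Skip (2,3) w=10 (creates cycle)
  Skip (3,4) w=10 (creates cycle)
  Skip (0,3) w=11 (creates cycle)
  Skip (1,2) w=11 (creates cycle)
MST weight = 16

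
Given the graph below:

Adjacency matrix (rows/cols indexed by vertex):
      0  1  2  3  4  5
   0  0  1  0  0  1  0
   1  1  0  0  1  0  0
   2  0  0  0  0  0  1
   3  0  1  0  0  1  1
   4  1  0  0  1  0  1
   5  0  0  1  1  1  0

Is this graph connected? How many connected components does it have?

Checking connectivity: the graph has 1 connected component(s).
All vertices are reachable from each other. The graph IS connected.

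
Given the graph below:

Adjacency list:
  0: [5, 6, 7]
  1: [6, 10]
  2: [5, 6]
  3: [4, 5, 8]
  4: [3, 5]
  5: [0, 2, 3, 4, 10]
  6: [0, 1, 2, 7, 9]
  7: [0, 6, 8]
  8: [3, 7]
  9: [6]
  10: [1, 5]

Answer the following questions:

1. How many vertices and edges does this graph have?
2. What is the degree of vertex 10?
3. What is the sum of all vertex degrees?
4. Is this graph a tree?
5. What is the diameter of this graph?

Count: 11 vertices, 15 edges.
Vertex 10 has neighbors [1, 5], degree = 2.
Handshaking lemma: 2 * 15 = 30.
A tree on 11 vertices has 10 edges. This graph has 15 edges (5 extra). Not a tree.
Diameter (longest shortest path) = 4.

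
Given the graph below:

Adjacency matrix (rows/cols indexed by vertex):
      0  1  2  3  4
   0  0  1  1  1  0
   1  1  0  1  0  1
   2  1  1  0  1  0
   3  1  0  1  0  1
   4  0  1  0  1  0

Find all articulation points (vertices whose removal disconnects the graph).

No articulation points. The graph is biconnected.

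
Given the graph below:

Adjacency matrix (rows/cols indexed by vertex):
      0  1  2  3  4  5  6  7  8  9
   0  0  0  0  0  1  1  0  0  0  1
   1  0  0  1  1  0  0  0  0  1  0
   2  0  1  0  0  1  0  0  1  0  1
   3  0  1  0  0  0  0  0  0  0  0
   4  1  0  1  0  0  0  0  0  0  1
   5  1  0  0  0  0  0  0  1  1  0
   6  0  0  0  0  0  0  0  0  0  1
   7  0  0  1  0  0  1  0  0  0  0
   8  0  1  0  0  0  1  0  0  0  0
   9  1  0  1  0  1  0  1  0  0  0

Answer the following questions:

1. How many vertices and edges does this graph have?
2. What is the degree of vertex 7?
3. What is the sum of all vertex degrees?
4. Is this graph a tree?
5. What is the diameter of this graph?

Count: 10 vertices, 13 edges.
Vertex 7 has neighbors [2, 5], degree = 2.
Handshaking lemma: 2 * 13 = 26.
A tree on 10 vertices has 9 edges. This graph has 13 edges (4 extra). Not a tree.
Diameter (longest shortest path) = 4.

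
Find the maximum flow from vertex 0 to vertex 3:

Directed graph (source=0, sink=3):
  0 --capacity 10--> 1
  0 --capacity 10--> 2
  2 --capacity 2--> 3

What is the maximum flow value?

Computing max flow:
  Flow on (0->2): 2/10
  Flow on (2->3): 2/2
Maximum flow = 2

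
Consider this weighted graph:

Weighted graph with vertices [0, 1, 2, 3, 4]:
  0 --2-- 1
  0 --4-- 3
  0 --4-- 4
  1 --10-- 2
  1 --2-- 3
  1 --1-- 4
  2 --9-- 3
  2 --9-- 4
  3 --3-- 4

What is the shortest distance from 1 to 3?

Using Dijkstra's algorithm from vertex 1:
Shortest path: 1 -> 3
Total weight: 2 = 2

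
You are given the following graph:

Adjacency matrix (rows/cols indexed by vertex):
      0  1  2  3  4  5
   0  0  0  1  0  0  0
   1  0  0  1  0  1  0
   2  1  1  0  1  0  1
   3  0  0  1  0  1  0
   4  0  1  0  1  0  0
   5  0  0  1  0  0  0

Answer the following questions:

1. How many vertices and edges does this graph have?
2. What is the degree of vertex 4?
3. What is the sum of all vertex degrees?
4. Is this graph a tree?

Count: 6 vertices, 6 edges.
Vertex 4 has neighbors [1, 3], degree = 2.
Handshaking lemma: 2 * 6 = 12.
A tree on 6 vertices has 5 edges. This graph has 6 edges (1 extra). Not a tree.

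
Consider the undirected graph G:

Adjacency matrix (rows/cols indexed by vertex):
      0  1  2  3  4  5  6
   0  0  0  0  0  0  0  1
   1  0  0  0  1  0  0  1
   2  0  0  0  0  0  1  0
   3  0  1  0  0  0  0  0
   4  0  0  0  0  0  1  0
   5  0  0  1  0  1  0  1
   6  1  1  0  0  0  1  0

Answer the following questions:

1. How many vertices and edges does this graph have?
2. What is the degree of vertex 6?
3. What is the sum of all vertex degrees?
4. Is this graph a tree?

Count: 7 vertices, 6 edges.
Vertex 6 has neighbors [0, 1, 5], degree = 3.
Handshaking lemma: 2 * 6 = 12.
A graph is a tree iff it is connected and has exactly n-1 edges. This graph is connected (all 7 vertices in one component) and has 7-1 = 6 edges. It is a tree.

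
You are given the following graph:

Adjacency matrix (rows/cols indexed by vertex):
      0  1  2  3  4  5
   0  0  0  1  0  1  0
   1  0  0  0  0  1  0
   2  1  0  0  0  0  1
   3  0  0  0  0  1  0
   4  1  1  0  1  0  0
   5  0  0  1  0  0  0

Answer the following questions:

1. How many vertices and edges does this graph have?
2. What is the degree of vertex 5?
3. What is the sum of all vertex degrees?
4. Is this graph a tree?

Count: 6 vertices, 5 edges.
Vertex 5 has neighbors [2], degree = 1.
Handshaking lemma: 2 * 5 = 10.
A graph is a tree iff it is connected and has exactly n-1 edges. This graph is connected (all 6 vertices in one component) and has 6-1 = 5 edges. It is a tree.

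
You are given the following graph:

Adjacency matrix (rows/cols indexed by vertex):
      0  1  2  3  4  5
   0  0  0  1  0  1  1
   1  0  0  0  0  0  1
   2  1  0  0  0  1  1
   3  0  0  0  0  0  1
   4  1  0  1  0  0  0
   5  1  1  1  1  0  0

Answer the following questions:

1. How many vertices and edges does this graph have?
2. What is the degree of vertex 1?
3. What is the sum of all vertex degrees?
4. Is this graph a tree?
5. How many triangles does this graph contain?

Count: 6 vertices, 7 edges.
Vertex 1 has neighbors [5], degree = 1.
Handshaking lemma: 2 * 7 = 14.
A tree on 6 vertices has 5 edges. This graph has 7 edges (2 extra). Not a tree.
Number of triangles = 2.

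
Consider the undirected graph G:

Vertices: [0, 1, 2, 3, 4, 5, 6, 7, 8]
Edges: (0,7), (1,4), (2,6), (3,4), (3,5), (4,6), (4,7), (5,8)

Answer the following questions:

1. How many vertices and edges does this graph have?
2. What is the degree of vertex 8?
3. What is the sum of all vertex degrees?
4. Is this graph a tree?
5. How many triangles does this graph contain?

Count: 9 vertices, 8 edges.
Vertex 8 has neighbors [5], degree = 1.
Handshaking lemma: 2 * 8 = 16.
A graph is a tree iff it is connected and has exactly n-1 edges. This graph is connected (all 9 vertices in one component) and has 9-1 = 8 edges. It is a tree.
Number of triangles = 0.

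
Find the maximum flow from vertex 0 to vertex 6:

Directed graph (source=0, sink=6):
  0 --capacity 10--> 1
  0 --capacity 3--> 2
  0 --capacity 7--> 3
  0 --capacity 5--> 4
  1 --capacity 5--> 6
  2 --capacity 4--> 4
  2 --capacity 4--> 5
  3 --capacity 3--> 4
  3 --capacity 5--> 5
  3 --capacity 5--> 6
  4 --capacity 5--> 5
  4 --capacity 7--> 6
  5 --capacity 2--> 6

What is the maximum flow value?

Computing max flow:
  Flow on (0->1): 5/10
  Flow on (0->2): 3/3
  Flow on (0->3): 7/7
  Flow on (0->4): 4/5
  Flow on (1->6): 5/5
  Flow on (2->4): 3/4
  Flow on (3->4): 2/3
  Flow on (3->6): 5/5
  Flow on (4->5): 2/5
  Flow on (4->6): 7/7
  Flow on (5->6): 2/2
Maximum flow = 19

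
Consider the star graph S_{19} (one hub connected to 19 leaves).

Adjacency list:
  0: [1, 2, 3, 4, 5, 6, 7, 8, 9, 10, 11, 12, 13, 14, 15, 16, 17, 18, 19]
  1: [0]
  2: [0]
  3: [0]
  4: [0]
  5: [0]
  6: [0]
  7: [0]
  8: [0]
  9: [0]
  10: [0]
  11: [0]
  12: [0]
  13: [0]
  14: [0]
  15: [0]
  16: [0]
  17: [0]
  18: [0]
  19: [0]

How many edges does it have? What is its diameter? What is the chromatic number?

Star graph S_{19}: the hub connects to all 19 leaves.
Edges = 19.
Diameter = 2 (any leaf to hub is 1, leaf to leaf through hub is 2).
Star graphs are bipartite (hub vs leaves), so chromatic number = 2.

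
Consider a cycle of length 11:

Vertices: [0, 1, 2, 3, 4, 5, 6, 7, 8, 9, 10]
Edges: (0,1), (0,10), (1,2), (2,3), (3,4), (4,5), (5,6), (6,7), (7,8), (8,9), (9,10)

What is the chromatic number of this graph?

This is an odd cycle (C_11). Odd cycles are not bipartite (any 2-coloring forces two adjacent vertices to match), and 3 colors suffice.
Chromatic number = 3.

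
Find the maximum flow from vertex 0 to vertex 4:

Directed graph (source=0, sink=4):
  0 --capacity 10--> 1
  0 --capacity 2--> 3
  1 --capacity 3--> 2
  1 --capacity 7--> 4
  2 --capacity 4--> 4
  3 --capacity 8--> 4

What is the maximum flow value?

Computing max flow:
  Flow on (0->1): 10/10
  Flow on (0->3): 2/2
  Flow on (1->2): 3/3
  Flow on (1->4): 7/7
  Flow on (2->4): 3/4
  Flow on (3->4): 2/8
Maximum flow = 12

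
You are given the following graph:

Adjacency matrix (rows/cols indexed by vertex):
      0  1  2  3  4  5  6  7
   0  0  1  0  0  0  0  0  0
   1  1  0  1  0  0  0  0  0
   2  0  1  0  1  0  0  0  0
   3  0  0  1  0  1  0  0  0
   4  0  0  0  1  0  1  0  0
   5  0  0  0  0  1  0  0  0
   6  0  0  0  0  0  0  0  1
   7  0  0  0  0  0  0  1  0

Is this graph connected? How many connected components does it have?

Checking connectivity: the graph has 2 connected component(s).
Components: [[0, 1, 2, 3, 4, 5], [6, 7]]. The graph is NOT connected.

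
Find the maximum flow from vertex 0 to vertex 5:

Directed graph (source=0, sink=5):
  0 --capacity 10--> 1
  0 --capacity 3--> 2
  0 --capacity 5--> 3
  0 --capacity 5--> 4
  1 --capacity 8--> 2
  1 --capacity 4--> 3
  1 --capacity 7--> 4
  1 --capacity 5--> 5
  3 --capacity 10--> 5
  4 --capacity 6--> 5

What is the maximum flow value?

Computing max flow:
  Flow on (0->1): 10/10
  Flow on (0->3): 5/5
  Flow on (0->4): 5/5
  Flow on (1->3): 4/4
  Flow on (1->4): 1/7
  Flow on (1->5): 5/5
  Flow on (3->5): 9/10
  Flow on (4->5): 6/6
Maximum flow = 20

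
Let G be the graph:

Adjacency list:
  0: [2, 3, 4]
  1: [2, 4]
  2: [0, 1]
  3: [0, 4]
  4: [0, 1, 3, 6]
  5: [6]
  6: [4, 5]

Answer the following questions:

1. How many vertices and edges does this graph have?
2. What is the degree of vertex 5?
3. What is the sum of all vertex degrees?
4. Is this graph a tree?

Count: 7 vertices, 8 edges.
Vertex 5 has neighbors [6], degree = 1.
Handshaking lemma: 2 * 8 = 16.
A tree on 7 vertices has 6 edges. This graph has 8 edges (2 extra). Not a tree.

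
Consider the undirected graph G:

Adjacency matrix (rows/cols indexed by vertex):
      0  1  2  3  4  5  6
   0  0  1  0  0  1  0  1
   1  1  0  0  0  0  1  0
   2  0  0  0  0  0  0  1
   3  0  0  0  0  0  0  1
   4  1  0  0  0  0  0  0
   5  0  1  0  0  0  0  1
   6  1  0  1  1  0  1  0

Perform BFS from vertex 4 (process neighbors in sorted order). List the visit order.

BFS from vertex 4 (neighbors processed in ascending order):
Visit order: 4, 0, 1, 6, 5, 2, 3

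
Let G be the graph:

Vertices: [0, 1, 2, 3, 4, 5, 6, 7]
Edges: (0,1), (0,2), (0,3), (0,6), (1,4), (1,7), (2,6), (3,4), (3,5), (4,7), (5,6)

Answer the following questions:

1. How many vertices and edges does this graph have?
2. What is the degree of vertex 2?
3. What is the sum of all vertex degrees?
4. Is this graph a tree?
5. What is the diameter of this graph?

Count: 8 vertices, 11 edges.
Vertex 2 has neighbors [0, 6], degree = 2.
Handshaking lemma: 2 * 11 = 22.
A tree on 8 vertices has 7 edges. This graph has 11 edges (4 extra). Not a tree.
Diameter (longest shortest path) = 3.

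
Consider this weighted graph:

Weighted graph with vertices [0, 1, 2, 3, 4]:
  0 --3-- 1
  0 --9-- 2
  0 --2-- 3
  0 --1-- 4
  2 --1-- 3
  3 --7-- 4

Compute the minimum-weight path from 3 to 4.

Using Dijkstra's algorithm from vertex 3:
Shortest path: 3 -> 0 -> 4
Total weight: 2 + 1 = 3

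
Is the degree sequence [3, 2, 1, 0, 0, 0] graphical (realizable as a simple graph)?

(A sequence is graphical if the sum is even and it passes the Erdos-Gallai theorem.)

Sum of degrees = 6. Sum is even but fails Erdos-Gallai. The sequence is NOT graphical.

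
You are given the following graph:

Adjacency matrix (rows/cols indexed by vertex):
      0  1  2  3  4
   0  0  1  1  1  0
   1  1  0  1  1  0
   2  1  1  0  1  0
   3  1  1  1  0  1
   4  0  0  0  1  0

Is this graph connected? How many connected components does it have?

Checking connectivity: the graph has 1 connected component(s).
All vertices are reachable from each other. The graph IS connected.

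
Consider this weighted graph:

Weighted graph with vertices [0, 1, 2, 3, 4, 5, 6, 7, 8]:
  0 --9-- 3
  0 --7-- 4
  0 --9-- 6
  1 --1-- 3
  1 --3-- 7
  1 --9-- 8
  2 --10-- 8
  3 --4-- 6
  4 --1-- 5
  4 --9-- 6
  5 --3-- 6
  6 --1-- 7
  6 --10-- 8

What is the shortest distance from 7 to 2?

Using Dijkstra's algorithm from vertex 7:
Shortest path: 7 -> 6 -> 8 -> 2
Total weight: 1 + 10 + 10 = 21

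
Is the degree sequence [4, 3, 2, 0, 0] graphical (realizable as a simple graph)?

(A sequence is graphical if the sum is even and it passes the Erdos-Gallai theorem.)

Sum of degrees = 9. Sum is odd, so the sequence is NOT graphical.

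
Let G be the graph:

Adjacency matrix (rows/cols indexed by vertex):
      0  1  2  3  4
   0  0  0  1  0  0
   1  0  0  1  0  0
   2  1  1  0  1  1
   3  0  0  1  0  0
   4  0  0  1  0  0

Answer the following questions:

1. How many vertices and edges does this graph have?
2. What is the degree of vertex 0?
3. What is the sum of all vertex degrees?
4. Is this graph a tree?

Count: 5 vertices, 4 edges.
Vertex 0 has neighbors [2], degree = 1.
Handshaking lemma: 2 * 4 = 8.
A graph is a tree iff it is connected and has exactly n-1 edges. This graph is connected (all 5 vertices in one component) and has 5-1 = 4 edges. It is a tree.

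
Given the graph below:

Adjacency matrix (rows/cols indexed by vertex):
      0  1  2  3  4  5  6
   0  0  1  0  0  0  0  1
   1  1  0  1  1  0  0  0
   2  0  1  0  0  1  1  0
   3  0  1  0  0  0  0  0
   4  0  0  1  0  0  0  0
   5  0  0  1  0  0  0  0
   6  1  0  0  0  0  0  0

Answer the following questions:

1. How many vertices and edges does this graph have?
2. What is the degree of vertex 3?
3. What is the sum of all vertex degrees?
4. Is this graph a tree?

Count: 7 vertices, 6 edges.
Vertex 3 has neighbors [1], degree = 1.
Handshaking lemma: 2 * 6 = 12.
A graph is a tree iff it is connected and has exactly n-1 edges. This graph is connected (all 7 vertices in one component) and has 7-1 = 6 edges. It is a tree.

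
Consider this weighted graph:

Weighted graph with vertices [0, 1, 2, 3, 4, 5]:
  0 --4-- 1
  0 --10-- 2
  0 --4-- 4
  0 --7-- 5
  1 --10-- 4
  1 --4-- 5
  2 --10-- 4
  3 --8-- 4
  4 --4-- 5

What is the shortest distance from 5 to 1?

Using Dijkstra's algorithm from vertex 5:
Shortest path: 5 -> 1
Total weight: 4 = 4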